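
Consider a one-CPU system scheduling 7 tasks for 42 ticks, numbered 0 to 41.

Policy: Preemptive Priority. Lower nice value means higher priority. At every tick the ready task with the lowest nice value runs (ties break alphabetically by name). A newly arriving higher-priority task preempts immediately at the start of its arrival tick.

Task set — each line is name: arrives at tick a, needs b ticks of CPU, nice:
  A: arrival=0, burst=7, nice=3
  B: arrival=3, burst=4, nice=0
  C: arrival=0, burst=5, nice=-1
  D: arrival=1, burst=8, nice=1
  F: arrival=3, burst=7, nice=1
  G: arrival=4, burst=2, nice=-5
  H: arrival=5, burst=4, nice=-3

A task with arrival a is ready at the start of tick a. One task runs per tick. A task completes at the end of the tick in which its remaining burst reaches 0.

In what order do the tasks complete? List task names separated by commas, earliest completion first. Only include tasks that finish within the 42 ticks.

completion order = G, H, C, B, D, F, A

t=0: ready={A,C} → run C
t=1: ready={A,C,D} → run C
t=2: ready={A,C,D} → run C
t=3: ready={A,B,C,D,F} → run C
t=4: ready={A,B,C,D,F,G} → run G
t=5: ready={A,B,C,D,F,G,H} → run G
t=6: ready={A,B,C,D,F,H} → run H
t=7: ready={A,B,C,D,F,H} → run H
t=8: ready={A,B,C,D,F,H} → run H
t=9: ready={A,B,C,D,F,H} → run H
t=10: ready={A,B,C,D,F} → run C
t=11: ready={A,B,D,F} → run B
t=12: ready={A,B,D,F} → run B
t=13: ready={A,B,D,F} → run B
t=14: ready={A,B,D,F} → run B
t=15: ready={A,D,F} → run D
t=16: ready={A,D,F} → run D
t=17: ready={A,D,F} → run D
t=18: ready={A,D,F} → run D
t=19: ready={A,D,F} → run D
t=20: ready={A,D,F} → run D
t=21: ready={A,D,F} → run D
t=22: ready={A,D,F} → run D
t=23: ready={A,F} → run F
t=24: ready={A,F} → run F
t=25: ready={A,F} → run F
t=26: ready={A,F} → run F
t=27: ready={A,F} → run F
t=28: ready={A,F} → run F
t=29: ready={A,F} → run F
t=30: ready={A} → run A
t=31: ready={A} → run A
t=32: ready={A} → run A
t=33: ready={A} → run A
t=34: ready={A} → run A
t=35: ready={A} → run A
t=36: ready={A} → run A
t=37: (idle)
t=38: (idle)
t=39: (idle)
t=40: (idle)
t=41: (idle)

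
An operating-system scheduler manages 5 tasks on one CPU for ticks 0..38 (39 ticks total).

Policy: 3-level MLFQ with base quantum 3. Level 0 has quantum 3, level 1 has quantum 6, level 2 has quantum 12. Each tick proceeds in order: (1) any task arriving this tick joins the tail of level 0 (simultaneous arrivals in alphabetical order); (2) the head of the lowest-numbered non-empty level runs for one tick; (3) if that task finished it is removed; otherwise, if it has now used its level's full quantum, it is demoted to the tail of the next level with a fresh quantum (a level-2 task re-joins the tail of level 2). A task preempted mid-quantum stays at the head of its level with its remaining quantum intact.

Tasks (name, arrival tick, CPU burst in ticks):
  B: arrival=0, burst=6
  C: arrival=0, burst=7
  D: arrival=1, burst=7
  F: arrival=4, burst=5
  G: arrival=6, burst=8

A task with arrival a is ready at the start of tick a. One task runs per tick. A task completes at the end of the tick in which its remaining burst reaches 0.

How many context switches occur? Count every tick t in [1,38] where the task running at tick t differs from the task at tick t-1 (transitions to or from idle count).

t=0: L0/L1/L2 = BC/-/- → run B
t=1: L0/L1/L2 = BCD/-/- → run B
t=2: L0/L1/L2 = BCD/-/- → run B
t=3: L0/L1/L2 = CD/B/- → run C
t=4: L0/L1/L2 = CDF/B/- → run C
t=5: L0/L1/L2 = CDF/B/- → run C
t=6: L0/L1/L2 = DFG/BC/- → run D
t=7: L0/L1/L2 = DFG/BC/- → run D
t=8: L0/L1/L2 = DFG/BC/- → run D
t=9: L0/L1/L2 = FG/BCD/- → run F
t=10: L0/L1/L2 = FG/BCD/- → run F
t=11: L0/L1/L2 = FG/BCD/- → run F
t=12: L0/L1/L2 = G/BCDF/- → run G
t=13: L0/L1/L2 = G/BCDF/- → run G
t=14: L0/L1/L2 = G/BCDF/- → run G
t=15: L0/L1/L2 = -/BCDFG/- → run B
t=16: L0/L1/L2 = -/BCDFG/- → run B
t=17: L0/L1/L2 = -/BCDFG/- → run B
t=18: L0/L1/L2 = -/CDFG/- → run C
t=19: L0/L1/L2 = -/CDFG/- → run C
t=20: L0/L1/L2 = -/CDFG/- → run C
t=21: L0/L1/L2 = -/CDFG/- → run C
t=22: L0/L1/L2 = -/DFG/- → run D
t=23: L0/L1/L2 = -/DFG/- → run D
t=24: L0/L1/L2 = -/DFG/- → run D
t=25: L0/L1/L2 = -/DFG/- → run D
t=26: L0/L1/L2 = -/FG/- → run F
t=27: L0/L1/L2 = -/FG/- → run F
t=28: L0/L1/L2 = -/G/- → run G
t=29: L0/L1/L2 = -/G/- → run G
t=30: L0/L1/L2 = -/G/- → run G
t=31: L0/L1/L2 = -/G/- → run G
t=32: L0/L1/L2 = -/G/- → run G
t=33: (idle)
t=34: (idle)
t=35: (idle)
t=36: (idle)
t=37: (idle)
t=38: (idle)

context switches = 10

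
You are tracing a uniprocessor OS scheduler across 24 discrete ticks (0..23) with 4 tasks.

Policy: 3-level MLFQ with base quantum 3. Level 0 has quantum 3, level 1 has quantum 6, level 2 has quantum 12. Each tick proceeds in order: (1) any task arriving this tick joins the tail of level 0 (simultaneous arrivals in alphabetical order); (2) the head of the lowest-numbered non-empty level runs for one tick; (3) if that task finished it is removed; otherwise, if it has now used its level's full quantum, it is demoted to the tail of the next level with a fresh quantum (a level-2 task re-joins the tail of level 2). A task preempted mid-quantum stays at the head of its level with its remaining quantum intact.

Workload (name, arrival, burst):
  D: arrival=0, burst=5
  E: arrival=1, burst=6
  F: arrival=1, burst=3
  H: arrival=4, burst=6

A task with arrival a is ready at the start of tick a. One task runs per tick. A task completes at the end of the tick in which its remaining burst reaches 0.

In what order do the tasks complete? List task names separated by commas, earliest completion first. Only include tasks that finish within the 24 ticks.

completion order = F, D, E, H

t=0: L0/L1/L2 = D/-/- → run D
t=1: L0/L1/L2 = DEF/-/- → run D
t=2: L0/L1/L2 = DEF/-/- → run D
t=3: L0/L1/L2 = EF/D/- → run E
t=4: L0/L1/L2 = EFH/D/- → run E
t=5: L0/L1/L2 = EFH/D/- → run E
t=6: L0/L1/L2 = FH/DE/- → run F
t=7: L0/L1/L2 = FH/DE/- → run F
t=8: L0/L1/L2 = FH/DE/- → run F
t=9: L0/L1/L2 = H/DE/- → run H
t=10: L0/L1/L2 = H/DE/- → run H
t=11: L0/L1/L2 = H/DE/- → run H
t=12: L0/L1/L2 = -/DEH/- → run D
t=13: L0/L1/L2 = -/DEH/- → run D
t=14: L0/L1/L2 = -/EH/- → run E
t=15: L0/L1/L2 = -/EH/- → run E
t=16: L0/L1/L2 = -/EH/- → run E
t=17: L0/L1/L2 = -/H/- → run H
t=18: L0/L1/L2 = -/H/- → run H
t=19: L0/L1/L2 = -/H/- → run H
t=20: (idle)
t=21: (idle)
t=22: (idle)
t=23: (idle)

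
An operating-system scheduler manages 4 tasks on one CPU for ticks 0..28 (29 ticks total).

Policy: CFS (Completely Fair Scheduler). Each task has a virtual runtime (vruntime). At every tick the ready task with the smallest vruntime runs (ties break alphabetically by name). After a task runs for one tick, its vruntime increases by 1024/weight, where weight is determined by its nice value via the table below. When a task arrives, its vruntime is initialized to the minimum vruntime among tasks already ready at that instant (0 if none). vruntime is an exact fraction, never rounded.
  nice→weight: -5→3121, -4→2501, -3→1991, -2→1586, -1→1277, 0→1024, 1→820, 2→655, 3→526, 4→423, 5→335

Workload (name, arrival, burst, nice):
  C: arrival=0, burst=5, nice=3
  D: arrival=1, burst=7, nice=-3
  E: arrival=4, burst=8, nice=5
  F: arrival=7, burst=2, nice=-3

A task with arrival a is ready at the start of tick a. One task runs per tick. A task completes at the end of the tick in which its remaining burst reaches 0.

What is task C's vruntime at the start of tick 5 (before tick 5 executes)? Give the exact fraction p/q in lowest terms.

t=0: vr[C=0] → run C
t=1: vr[C=512/263 D=512/263] → run C
t=2: vr[C=1024/263 D=512/263] → run D
t=3: vr[C=1024/263 D=1288704/523633] → run D
t=4: vr[C=1024/263 D=1558016/523633 E=1558016/523633] → run D
t=5: vr[C=1024/263 D=1827328/523633 E=1558016/523633] → run E
t=6: vr[C=1024/263 D=1827328/523633 E=1058135552/175417055] → run D
t=7: vr[C=1024/263 D=2096640/523633 E=1058135552/175417055 F=1024/263] → run C
t=8: vr[C=1536/263 D=2096640/523633 E=1058135552/175417055 F=1024/263] → run F
t=9: vr[C=1536/263 D=2096640/523633 E=1058135552/175417055 F=2308096/523633] → run D
t=10: vr[C=1536/263 D=2365952/523633 E=1058135552/175417055 F=2308096/523633] → run F
t=11: vr[C=1536/263 D=2365952/523633 E=1058135552/175417055] → run D
t=12: vr[C=1536/263 D=2635264/523633 E=1058135552/175417055] → run D
t=13: vr[C=1536/263 E=1058135552/175417055] → run C
t=14: vr[C=2048/263 E=1058135552/175417055] → run E
t=15: vr[C=2048/263 E=1594335744/175417055] → run C
t=16: vr[E=1594335744/175417055] → run E
t=17: vr[E=2130535936/175417055] → run E
t=18: vr[E=2666736128/175417055] → run E
t=19: vr[E=640587264/35083411] → run E
t=20: vr[E=3739136512/175417055] → run E
t=21: vr[E=4275336704/175417055] → run E
t=22: (idle)
t=23: (idle)
t=24: (idle)
t=25: (idle)
t=26: (idle)
t=27: (idle)
t=28: (idle)

vruntime(C, start of tick 5) = 1024/263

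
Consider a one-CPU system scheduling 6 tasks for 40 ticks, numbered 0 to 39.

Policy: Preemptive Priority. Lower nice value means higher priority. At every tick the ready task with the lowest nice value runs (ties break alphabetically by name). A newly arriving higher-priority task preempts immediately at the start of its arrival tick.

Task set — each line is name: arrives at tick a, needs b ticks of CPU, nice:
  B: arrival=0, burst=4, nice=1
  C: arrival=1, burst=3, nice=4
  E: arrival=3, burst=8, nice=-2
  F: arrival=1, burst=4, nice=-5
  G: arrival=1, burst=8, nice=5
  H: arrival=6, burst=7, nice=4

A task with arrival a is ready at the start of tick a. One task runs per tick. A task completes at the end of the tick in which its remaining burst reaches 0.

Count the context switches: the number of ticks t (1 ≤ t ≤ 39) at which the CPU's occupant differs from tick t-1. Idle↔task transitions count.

context switches = 7

t=0: ready={B} → run B
t=1: ready={B,C,F,G} → run F
t=2: ready={B,C,F,G} → run F
t=3: ready={B,C,E,F,G} → run F
t=4: ready={B,C,E,F,G} → run F
t=5: ready={B,C,E,G} → run E
t=6: ready={B,C,E,G,H} → run E
t=7: ready={B,C,E,G,H} → run E
t=8: ready={B,C,E,G,H} → run E
t=9: ready={B,C,E,G,H} → run E
t=10: ready={B,C,E,G,H} → run E
t=11: ready={B,C,E,G,H} → run E
t=12: ready={B,C,E,G,H} → run E
t=13: ready={B,C,G,H} → run B
t=14: ready={B,C,G,H} → run B
t=15: ready={B,C,G,H} → run B
t=16: ready={C,G,H} → run C
t=17: ready={C,G,H} → run C
t=18: ready={C,G,H} → run C
t=19: ready={G,H} → run H
t=20: ready={G,H} → run H
t=21: ready={G,H} → run H
t=22: ready={G,H} → run H
t=23: ready={G,H} → run H
t=24: ready={G,H} → run H
t=25: ready={G,H} → run H
t=26: ready={G} → run G
t=27: ready={G} → run G
t=28: ready={G} → run G
t=29: ready={G} → run G
t=30: ready={G} → run G
t=31: ready={G} → run G
t=32: ready={G} → run G
t=33: ready={G} → run G
t=34: (idle)
t=35: (idle)
t=36: (idle)
t=37: (idle)
t=38: (idle)
t=39: (idle)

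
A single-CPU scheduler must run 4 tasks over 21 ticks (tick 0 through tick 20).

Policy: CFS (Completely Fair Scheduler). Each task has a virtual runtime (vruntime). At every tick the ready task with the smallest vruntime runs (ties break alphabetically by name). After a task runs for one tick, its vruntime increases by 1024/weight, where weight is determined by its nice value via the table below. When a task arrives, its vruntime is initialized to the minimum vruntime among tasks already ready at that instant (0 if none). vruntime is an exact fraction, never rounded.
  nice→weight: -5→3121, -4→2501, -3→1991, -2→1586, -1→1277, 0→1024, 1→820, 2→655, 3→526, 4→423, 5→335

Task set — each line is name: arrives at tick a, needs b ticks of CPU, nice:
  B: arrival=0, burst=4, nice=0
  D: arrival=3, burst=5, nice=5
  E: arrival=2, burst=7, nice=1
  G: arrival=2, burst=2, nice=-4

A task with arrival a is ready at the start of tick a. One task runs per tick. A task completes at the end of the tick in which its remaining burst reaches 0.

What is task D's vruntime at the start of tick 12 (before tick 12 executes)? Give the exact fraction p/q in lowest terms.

t=0: vr[B=0] → run B
t=1: vr[B=1] → run B
t=2: vr[B=2 E=2 G=2] → run B
t=3: vr[B=3 D=2 E=2 G=2] → run D
t=4: vr[B=3 D=1694/335 E=2 G=2] → run E
t=5: vr[B=3 D=1694/335 E=666/205 G=2] → run G
t=6: vr[B=3 D=1694/335 E=666/205 G=6026/2501] → run G
t=7: vr[B=3 D=1694/335 E=666/205] → run B
t=8: vr[D=1694/335 E=666/205] → run E
t=9: vr[D=1694/335 E=922/205] → run E
t=10: vr[D=1694/335 E=1178/205] → run D
t=11: vr[D=2718/335 E=1178/205] → run E
t=12: vr[D=2718/335 E=1434/205] → run E
t=13: vr[D=2718/335 E=338/41] → run D
t=14: vr[D=3742/335 E=338/41] → run E
t=15: vr[D=3742/335 E=1946/205] → run E
t=16: vr[D=3742/335] → run D
t=17: vr[D=4766/335] → run D
t=18: (idle)
t=19: (idle)
t=20: (idle)

vruntime(D, start of tick 12) = 2718/335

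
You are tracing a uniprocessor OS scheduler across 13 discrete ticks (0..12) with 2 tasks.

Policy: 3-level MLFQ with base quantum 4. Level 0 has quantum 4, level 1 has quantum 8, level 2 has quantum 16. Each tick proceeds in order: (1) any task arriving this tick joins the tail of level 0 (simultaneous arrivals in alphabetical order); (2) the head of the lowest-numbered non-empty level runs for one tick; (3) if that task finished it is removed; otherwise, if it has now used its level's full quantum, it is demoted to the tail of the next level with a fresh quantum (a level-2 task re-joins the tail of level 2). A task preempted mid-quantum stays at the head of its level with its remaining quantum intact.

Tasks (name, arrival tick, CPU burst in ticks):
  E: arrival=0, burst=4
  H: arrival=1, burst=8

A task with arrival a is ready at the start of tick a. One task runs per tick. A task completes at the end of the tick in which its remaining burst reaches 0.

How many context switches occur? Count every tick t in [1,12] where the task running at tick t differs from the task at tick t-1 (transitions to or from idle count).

context switches = 2

t=0: L0/L1/L2 = E/-/- → run E
t=1: L0/L1/L2 = EH/-/- → run E
t=2: L0/L1/L2 = EH/-/- → run E
t=3: L0/L1/L2 = EH/-/- → run E
t=4: L0/L1/L2 = H/-/- → run H
t=5: L0/L1/L2 = H/-/- → run H
t=6: L0/L1/L2 = H/-/- → run H
t=7: L0/L1/L2 = H/-/- → run H
t=8: L0/L1/L2 = -/H/- → run H
t=9: L0/L1/L2 = -/H/- → run H
t=10: L0/L1/L2 = -/H/- → run H
t=11: L0/L1/L2 = -/H/- → run H
t=12: (idle)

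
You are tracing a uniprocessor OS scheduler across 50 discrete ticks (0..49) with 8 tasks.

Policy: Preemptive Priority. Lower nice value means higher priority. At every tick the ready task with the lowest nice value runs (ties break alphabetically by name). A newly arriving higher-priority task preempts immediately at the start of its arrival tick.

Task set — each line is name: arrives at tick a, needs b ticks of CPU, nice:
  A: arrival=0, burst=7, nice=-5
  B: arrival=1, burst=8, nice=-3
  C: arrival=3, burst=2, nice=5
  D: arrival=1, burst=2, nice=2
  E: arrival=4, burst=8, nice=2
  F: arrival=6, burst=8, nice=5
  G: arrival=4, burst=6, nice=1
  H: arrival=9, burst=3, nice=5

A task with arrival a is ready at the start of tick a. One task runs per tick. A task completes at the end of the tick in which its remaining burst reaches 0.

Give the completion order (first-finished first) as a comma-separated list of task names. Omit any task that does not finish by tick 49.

completion order = A, B, G, D, E, C, F, H

t=0: ready={A} → run A
t=1: ready={A,B,D} → run A
t=2: ready={A,B,D} → run A
t=3: ready={A,B,C,D} → run A
t=4: ready={A,B,C,D,E,G} → run A
t=5: ready={A,B,C,D,E,G} → run A
t=6: ready={A,B,C,D,E,F,G} → run A
t=7: ready={B,C,D,E,F,G} → run B
t=8: ready={B,C,D,E,F,G} → run B
t=9: ready={B,C,D,E,F,G,H} → run B
t=10: ready={B,C,D,E,F,G,H} → run B
t=11: ready={B,C,D,E,F,G,H} → run B
t=12: ready={B,C,D,E,F,G,H} → run B
t=13: ready={B,C,D,E,F,G,H} → run B
t=14: ready={B,C,D,E,F,G,H} → run B
t=15: ready={C,D,E,F,G,H} → run G
t=16: ready={C,D,E,F,G,H} → run G
t=17: ready={C,D,E,F,G,H} → run G
t=18: ready={C,D,E,F,G,H} → run G
t=19: ready={C,D,E,F,G,H} → run G
t=20: ready={C,D,E,F,G,H} → run G
t=21: ready={C,D,E,F,H} → run D
t=22: ready={C,D,E,F,H} → run D
t=23: ready={C,E,F,H} → run E
t=24: ready={C,E,F,H} → run E
t=25: ready={C,E,F,H} → run E
t=26: ready={C,E,F,H} → run E
t=27: ready={C,E,F,H} → run E
t=28: ready={C,E,F,H} → run E
t=29: ready={C,E,F,H} → run E
t=30: ready={C,E,F,H} → run E
t=31: ready={C,F,H} → run C
t=32: ready={C,F,H} → run C
t=33: ready={F,H} → run F
t=34: ready={F,H} → run F
t=35: ready={F,H} → run F
t=36: ready={F,H} → run F
t=37: ready={F,H} → run F
t=38: ready={F,H} → run F
t=39: ready={F,H} → run F
t=40: ready={F,H} → run F
t=41: ready={H} → run H
t=42: ready={H} → run H
t=43: ready={H} → run H
t=44: (idle)
t=45: (idle)
t=46: (idle)
t=47: (idle)
t=48: (idle)
t=49: (idle)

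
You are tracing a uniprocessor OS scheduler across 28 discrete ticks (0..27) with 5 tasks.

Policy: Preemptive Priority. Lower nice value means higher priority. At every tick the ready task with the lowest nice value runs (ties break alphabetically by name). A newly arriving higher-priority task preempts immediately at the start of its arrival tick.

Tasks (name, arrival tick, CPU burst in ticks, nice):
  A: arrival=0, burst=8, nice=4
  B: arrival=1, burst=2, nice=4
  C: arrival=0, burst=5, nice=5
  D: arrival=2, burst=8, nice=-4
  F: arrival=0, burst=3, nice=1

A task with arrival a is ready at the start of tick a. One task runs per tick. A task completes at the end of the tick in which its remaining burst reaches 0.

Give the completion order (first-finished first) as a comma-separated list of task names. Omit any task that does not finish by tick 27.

t=0: ready={A,C,F} → run F
t=1: ready={A,B,C,F} → run F
t=2: ready={A,B,C,D,F} → run D
t=3: ready={A,B,C,D,F} → run D
t=4: ready={A,B,C,D,F} → run D
t=5: ready={A,B,C,D,F} → run D
t=6: ready={A,B,C,D,F} → run D
t=7: ready={A,B,C,D,F} → run D
t=8: ready={A,B,C,D,F} → run D
t=9: ready={A,B,C,D,F} → run D
t=10: ready={A,B,C,F} → run F
t=11: ready={A,B,C} → run A
t=12: ready={A,B,C} → run A
t=13: ready={A,B,C} → run A
t=14: ready={A,B,C} → run A
t=15: ready={A,B,C} → run A
t=16: ready={A,B,C} → run A
t=17: ready={A,B,C} → run A
t=18: ready={A,B,C} → run A
t=19: ready={B,C} → run B
t=20: ready={B,C} → run B
t=21: ready={C} → run C
t=22: ready={C} → run C
t=23: ready={C} → run C
t=24: ready={C} → run C
t=25: ready={C} → run C
t=26: (idle)
t=27: (idle)

completion order = D, F, A, B, C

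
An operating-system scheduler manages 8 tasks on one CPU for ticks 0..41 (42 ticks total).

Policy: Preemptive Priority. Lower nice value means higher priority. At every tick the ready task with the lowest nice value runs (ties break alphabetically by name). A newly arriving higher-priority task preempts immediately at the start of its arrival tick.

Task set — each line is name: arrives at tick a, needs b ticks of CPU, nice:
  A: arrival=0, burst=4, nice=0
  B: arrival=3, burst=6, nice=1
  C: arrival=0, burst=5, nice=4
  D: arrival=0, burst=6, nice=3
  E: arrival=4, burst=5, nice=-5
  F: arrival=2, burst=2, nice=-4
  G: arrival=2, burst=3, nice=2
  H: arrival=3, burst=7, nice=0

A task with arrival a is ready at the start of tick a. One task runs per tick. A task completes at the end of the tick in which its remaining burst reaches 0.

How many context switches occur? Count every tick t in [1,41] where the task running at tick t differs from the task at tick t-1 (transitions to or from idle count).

context switches = 9

t=0: ready={A,C,D} → run A
t=1: ready={A,C,D} → run A
t=2: ready={A,C,D,F,G} → run F
t=3: ready={A,B,C,D,F,G,H} → run F
t=4: ready={A,B,C,D,E,G,H} → run E
t=5: ready={A,B,C,D,E,G,H} → run E
t=6: ready={A,B,C,D,E,G,H} → run E
t=7: ready={A,B,C,D,E,G,H} → run E
t=8: ready={A,B,C,D,E,G,H} → run E
t=9: ready={A,B,C,D,G,H} → run A
t=10: ready={A,B,C,D,G,H} → run A
t=11: ready={B,C,D,G,H} → run H
t=12: ready={B,C,D,G,H} → run H
t=13: ready={B,C,D,G,H} → run H
t=14: ready={B,C,D,G,H} → run H
t=15: ready={B,C,D,G,H} → run H
t=16: ready={B,C,D,G,H} → run H
t=17: ready={B,C,D,G,H} → run H
t=18: ready={B,C,D,G} → run B
t=19: ready={B,C,D,G} → run B
t=20: ready={B,C,D,G} → run B
t=21: ready={B,C,D,G} → run B
t=22: ready={B,C,D,G} → run B
t=23: ready={B,C,D,G} → run B
t=24: ready={C,D,G} → run G
t=25: ready={C,D,G} → run G
t=26: ready={C,D,G} → run G
t=27: ready={C,D} → run D
t=28: ready={C,D} → run D
t=29: ready={C,D} → run D
t=30: ready={C,D} → run D
t=31: ready={C,D} → run D
t=32: ready={C,D} → run D
t=33: ready={C} → run C
t=34: ready={C} → run C
t=35: ready={C} → run C
t=36: ready={C} → run C
t=37: ready={C} → run C
t=38: (idle)
t=39: (idle)
t=40: (idle)
t=41: (idle)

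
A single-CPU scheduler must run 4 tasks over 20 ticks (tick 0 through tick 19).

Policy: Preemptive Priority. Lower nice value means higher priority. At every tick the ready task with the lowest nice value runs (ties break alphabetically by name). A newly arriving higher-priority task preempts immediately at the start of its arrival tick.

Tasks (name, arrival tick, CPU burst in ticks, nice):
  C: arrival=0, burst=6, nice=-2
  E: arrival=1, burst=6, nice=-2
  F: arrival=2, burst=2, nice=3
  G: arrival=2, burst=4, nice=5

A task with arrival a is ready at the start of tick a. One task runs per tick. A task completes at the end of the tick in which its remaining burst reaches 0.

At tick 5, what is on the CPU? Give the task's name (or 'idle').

t=0: ready={C} → run C
t=1: ready={C,E} → run C
t=2: ready={C,E,F,G} → run C
t=3: ready={C,E,F,G} → run C
t=4: ready={C,E,F,G} → run C
t=5: ready={C,E,F,G} → run C
t=6: ready={E,F,G} → run E
t=7: ready={E,F,G} → run E
t=8: ready={E,F,G} → run E
t=9: ready={E,F,G} → run E
t=10: ready={E,F,G} → run E
t=11: ready={E,F,G} → run E
t=12: ready={F,G} → run F
t=13: ready={F,G} → run F
t=14: ready={G} → run G
t=15: ready={G} → run G
t=16: ready={G} → run G
t=17: ready={G} → run G
t=18: (idle)
t=19: (idle)

running at tick 5 = C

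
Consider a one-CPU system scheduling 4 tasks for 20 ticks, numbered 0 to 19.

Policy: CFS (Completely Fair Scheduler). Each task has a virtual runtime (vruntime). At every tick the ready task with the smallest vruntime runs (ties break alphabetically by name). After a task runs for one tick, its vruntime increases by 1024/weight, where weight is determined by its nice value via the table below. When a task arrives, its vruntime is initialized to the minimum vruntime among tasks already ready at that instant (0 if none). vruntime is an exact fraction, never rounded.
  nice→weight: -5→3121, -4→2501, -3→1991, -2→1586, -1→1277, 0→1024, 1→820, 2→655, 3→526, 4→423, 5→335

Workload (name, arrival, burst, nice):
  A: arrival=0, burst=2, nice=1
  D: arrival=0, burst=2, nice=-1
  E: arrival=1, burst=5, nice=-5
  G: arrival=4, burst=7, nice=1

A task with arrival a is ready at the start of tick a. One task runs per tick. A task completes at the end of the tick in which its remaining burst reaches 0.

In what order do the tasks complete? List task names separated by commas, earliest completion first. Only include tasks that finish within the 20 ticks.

completion order = D, A, E, G

t=0: vr[A=0 D=0] → run A
t=1: vr[A=256/205 D=0 E=0] → run D
t=2: vr[A=256/205 D=1024/1277 E=0] → run E
t=3: vr[A=256/205 D=1024/1277 E=1024/3121] → run E
t=4: vr[A=256/205 D=1024/1277 E=2048/3121 G=2048/3121] → run E
t=5: vr[A=256/205 D=1024/1277 E=3072/3121 G=2048/3121] → run G
t=6: vr[A=256/205 D=1024/1277 E=3072/3121 G=1218816/639805] → run D
t=7: vr[A=256/205 E=3072/3121 G=1218816/639805] → run E
t=8: vr[A=256/205 E=4096/3121 G=1218816/639805] → run A
t=9: vr[E=4096/3121 G=1218816/639805] → run E
t=10: vr[G=1218816/639805] → run G
t=11: vr[G=2017792/639805] → run G
t=12: vr[G=2816768/639805] → run G
t=13: vr[G=3615744/639805] → run G
t=14: vr[G=882944/127961] → run G
t=15: vr[G=5213696/639805] → run G
t=16: (idle)
t=17: (idle)
t=18: (idle)
t=19: (idle)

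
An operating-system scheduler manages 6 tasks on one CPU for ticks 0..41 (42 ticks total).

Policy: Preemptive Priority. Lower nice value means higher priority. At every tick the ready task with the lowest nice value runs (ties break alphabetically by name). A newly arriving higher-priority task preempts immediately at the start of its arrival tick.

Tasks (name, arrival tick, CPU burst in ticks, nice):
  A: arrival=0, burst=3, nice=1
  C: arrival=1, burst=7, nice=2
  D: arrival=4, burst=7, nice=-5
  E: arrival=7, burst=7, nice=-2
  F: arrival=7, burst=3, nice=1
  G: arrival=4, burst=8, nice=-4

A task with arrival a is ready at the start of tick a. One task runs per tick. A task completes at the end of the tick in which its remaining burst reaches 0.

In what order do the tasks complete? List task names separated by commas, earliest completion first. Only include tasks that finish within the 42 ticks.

completion order = A, D, G, E, F, C

t=0: ready={A} → run A
t=1: ready={A,C} → run A
t=2: ready={A,C} → run A
t=3: ready={C} → run C
t=4: ready={C,D,G} → run D
t=5: ready={C,D,G} → run D
t=6: ready={C,D,G} → run D
t=7: ready={C,D,E,F,G} → run D
t=8: ready={C,D,E,F,G} → run D
t=9: ready={C,D,E,F,G} → run D
t=10: ready={C,D,E,F,G} → run D
t=11: ready={C,E,F,G} → run G
t=12: ready={C,E,F,G} → run G
t=13: ready={C,E,F,G} → run G
t=14: ready={C,E,F,G} → run G
t=15: ready={C,E,F,G} → run G
t=16: ready={C,E,F,G} → run G
t=17: ready={C,E,F,G} → run G
t=18: ready={C,E,F,G} → run G
t=19: ready={C,E,F} → run E
t=20: ready={C,E,F} → run E
t=21: ready={C,E,F} → run E
t=22: ready={C,E,F} → run E
t=23: ready={C,E,F} → run E
t=24: ready={C,E,F} → run E
t=25: ready={C,E,F} → run E
t=26: ready={C,F} → run F
t=27: ready={C,F} → run F
t=28: ready={C,F} → run F
t=29: ready={C} → run C
t=30: ready={C} → run C
t=31: ready={C} → run C
t=32: ready={C} → run C
t=33: ready={C} → run C
t=34: ready={C} → run C
t=35: (idle)
t=36: (idle)
t=37: (idle)
t=38: (idle)
t=39: (idle)
t=40: (idle)
t=41: (idle)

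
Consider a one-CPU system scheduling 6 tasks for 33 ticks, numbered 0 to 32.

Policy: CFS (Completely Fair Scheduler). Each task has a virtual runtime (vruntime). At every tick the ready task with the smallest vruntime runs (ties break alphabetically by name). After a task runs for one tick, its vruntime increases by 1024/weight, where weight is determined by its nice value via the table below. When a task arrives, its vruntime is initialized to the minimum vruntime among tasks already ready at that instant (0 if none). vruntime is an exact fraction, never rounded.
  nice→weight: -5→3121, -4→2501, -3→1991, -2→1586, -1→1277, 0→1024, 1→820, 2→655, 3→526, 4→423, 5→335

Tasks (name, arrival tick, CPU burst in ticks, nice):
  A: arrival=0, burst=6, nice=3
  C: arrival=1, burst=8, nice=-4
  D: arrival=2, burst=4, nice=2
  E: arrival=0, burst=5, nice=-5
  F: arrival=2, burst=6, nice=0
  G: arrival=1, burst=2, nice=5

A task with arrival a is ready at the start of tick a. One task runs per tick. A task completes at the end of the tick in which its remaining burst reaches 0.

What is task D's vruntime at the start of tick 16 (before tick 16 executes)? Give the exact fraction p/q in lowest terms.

t=0: vr[A=0 E=0] → run A
t=1: vr[A=512/263 C=0 E=0 G=0] → run C
t=2: vr[A=512/263 C=1024/2501 D=0 E=0 F=0 G=0] → run D
t=3: vr[A=512/263 C=1024/2501 D=1024/655 E=0 F=0 G=0] → run E
t=4: vr[A=512/263 C=1024/2501 D=1024/655 E=1024/3121 F=0 G=0] → run F
t=5: vr[A=512/263 C=1024/2501 D=1024/655 E=1024/3121 F=1 G=0] → run G
t=6: vr[A=512/263 C=1024/2501 D=1024/655 E=1024/3121 F=1 G=1024/335] → run E
t=7: vr[A=512/263 C=1024/2501 D=1024/655 E=2048/3121 F=1 G=1024/335] → run C
t=8: vr[A=512/263 C=2048/2501 D=1024/655 E=2048/3121 F=1 G=1024/335] → run E
t=9: vr[A=512/263 C=2048/2501 D=1024/655 E=3072/3121 F=1 G=1024/335] → run C
t=10: vr[A=512/263 C=3072/2501 D=1024/655 E=3072/3121 F=1 G=1024/335] → run E
t=11: vr[A=512/263 C=3072/2501 D=1024/655 E=4096/3121 F=1 G=1024/335] → run F
t=12: vr[A=512/263 C=3072/2501 D=1024/655 E=4096/3121 F=2 G=1024/335] → run C
t=13: vr[A=512/263 C=4096/2501 D=1024/655 E=4096/3121 F=2 G=1024/335] → run E
t=14: vr[A=512/263 C=4096/2501 D=1024/655 F=2 G=1024/335] → run D
t=15: vr[A=512/263 C=4096/2501 D=2048/655 F=2 G=1024/335] → run C
t=16: vr[A=512/263 C=5120/2501 D=2048/655 F=2 G=1024/335] → run A
t=17: vr[A=1024/263 C=5120/2501 D=2048/655 F=2 G=1024/335] → run F
t=18: vr[A=1024/263 C=5120/2501 D=2048/655 F=3 G=1024/335] → run C
t=19: vr[A=1024/263 C=6144/2501 D=2048/655 F=3 G=1024/335] → run C
t=20: vr[A=1024/263 C=7168/2501 D=2048/655 F=3 G=1024/335] → run C
t=21: vr[A=1024/263 D=2048/655 F=3 G=1024/335] → run F
t=22: vr[A=1024/263 D=2048/655 F=4 G=1024/335] → run G
t=23: vr[A=1024/263 D=2048/655 F=4] → run D
t=24: vr[A=1024/263 D=3072/655 F=4] → run A
t=25: vr[A=1536/263 D=3072/655 F=4] → run F
t=26: vr[A=1536/263 D=3072/655 F=5] → run D
t=27: vr[A=1536/263 F=5] → run F
t=28: vr[A=1536/263] → run A
t=29: vr[A=2048/263] → run A
t=30: vr[A=2560/263] → run A
t=31: (idle)
t=32: (idle)

vruntime(D, start of tick 16) = 2048/655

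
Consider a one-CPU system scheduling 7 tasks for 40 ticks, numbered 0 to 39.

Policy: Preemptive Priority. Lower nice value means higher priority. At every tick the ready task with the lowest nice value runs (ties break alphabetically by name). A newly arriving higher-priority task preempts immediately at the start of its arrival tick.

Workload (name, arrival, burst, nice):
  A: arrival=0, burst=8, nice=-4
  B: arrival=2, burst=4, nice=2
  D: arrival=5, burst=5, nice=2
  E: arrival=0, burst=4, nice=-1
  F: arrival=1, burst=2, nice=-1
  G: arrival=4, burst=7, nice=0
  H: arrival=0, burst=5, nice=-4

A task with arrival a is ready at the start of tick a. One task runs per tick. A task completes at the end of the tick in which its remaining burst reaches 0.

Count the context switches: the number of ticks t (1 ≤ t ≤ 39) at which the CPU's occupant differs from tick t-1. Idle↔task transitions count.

t=0: ready={A,E,H} → run A
t=1: ready={A,E,F,H} → run A
t=2: ready={A,B,E,F,H} → run A
t=3: ready={A,B,E,F,H} → run A
t=4: ready={A,B,E,F,G,H} → run A
t=5: ready={A,B,D,E,F,G,H} → run A
t=6: ready={A,B,D,E,F,G,H} → run A
t=7: ready={A,B,D,E,F,G,H} → run A
t=8: ready={B,D,E,F,G,H} → run H
t=9: ready={B,D,E,F,G,H} → run H
t=10: ready={B,D,E,F,G,H} → run H
t=11: ready={B,D,E,F,G,H} → run H
t=12: ready={B,D,E,F,G,H} → run H
t=13: ready={B,D,E,F,G} → run E
t=14: ready={B,D,E,F,G} → run E
t=15: ready={B,D,E,F,G} → run E
t=16: ready={B,D,E,F,G} → run E
t=17: ready={B,D,F,G} → run F
t=18: ready={B,D,F,G} → run F
t=19: ready={B,D,G} → run G
t=20: ready={B,D,G} → run G
t=21: ready={B,D,G} → run G
t=22: ready={B,D,G} → run G
t=23: ready={B,D,G} → run G
t=24: ready={B,D,G} → run G
t=25: ready={B,D,G} → run G
t=26: ready={B,D} → run B
t=27: ready={B,D} → run B
t=28: ready={B,D} → run B
t=29: ready={B,D} → run B
t=30: ready={D} → run D
t=31: ready={D} → run D
t=32: ready={D} → run D
t=33: ready={D} → run D
t=34: ready={D} → run D
t=35: (idle)
t=36: (idle)
t=37: (idle)
t=38: (idle)
t=39: (idle)

context switches = 7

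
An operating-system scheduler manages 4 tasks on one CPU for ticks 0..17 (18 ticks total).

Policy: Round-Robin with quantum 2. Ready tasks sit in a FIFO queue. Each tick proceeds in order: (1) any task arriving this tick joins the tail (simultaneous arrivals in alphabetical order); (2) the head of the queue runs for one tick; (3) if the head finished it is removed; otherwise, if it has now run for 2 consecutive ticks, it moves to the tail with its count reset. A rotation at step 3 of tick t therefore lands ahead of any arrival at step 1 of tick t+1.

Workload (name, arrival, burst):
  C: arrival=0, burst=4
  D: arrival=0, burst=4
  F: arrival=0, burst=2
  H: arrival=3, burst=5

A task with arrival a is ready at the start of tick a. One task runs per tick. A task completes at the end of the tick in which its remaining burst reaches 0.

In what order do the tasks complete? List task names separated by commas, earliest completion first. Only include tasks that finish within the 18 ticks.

completion order = F, C, D, H

t=0: queue=[C,D,F] q_used=0 → run C
t=1: queue=[C,D,F] q_used=1 → run C
t=2: queue=[D,F,C] q_used=0 → run D
t=3: queue=[D,F,C,H] q_used=1 → run D
t=4: queue=[F,C,H,D] q_used=0 → run F
t=5: queue=[F,C,H,D] q_used=1 → run F
t=6: queue=[C,H,D] q_used=0 → run C
t=7: queue=[C,H,D] q_used=1 → run C
t=8: queue=[H,D] q_used=0 → run H
t=9: queue=[H,D] q_used=1 → run H
t=10: queue=[D,H] q_used=0 → run D
t=11: queue=[D,H] q_used=1 → run D
t=12: queue=[H] q_used=0 → run H
t=13: queue=[H] q_used=1 → run H
t=14: queue=[H] q_used=0 → run H
t=15: (idle)
t=16: (idle)
t=17: (idle)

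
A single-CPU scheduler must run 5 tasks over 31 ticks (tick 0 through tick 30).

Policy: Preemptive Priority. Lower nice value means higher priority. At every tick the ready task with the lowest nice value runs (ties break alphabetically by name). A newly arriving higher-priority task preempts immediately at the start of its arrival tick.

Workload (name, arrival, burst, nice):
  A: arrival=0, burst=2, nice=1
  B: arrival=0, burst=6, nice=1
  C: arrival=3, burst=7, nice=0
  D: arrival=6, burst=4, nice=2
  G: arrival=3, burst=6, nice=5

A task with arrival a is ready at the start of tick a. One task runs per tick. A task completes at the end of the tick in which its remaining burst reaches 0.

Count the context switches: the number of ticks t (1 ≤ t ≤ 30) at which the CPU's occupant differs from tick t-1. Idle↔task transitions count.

t=0: ready={A,B} → run A
t=1: ready={A,B} → run A
t=2: ready={B} → run B
t=3: ready={B,C,G} → run C
t=4: ready={B,C,G} → run C
t=5: ready={B,C,G} → run C
t=6: ready={B,C,D,G} → run C
t=7: ready={B,C,D,G} → run C
t=8: ready={B,C,D,G} → run C
t=9: ready={B,C,D,G} → run C
t=10: ready={B,D,G} → run B
t=11: ready={B,D,G} → run B
t=12: ready={B,D,G} → run B
t=13: ready={B,D,G} → run B
t=14: ready={B,D,G} → run B
t=15: ready={D,G} → run D
t=16: ready={D,G} → run D
t=17: ready={D,G} → run D
t=18: ready={D,G} → run D
t=19: ready={G} → run G
t=20: ready={G} → run G
t=21: ready={G} → run G
t=22: ready={G} → run G
t=23: ready={G} → run G
t=24: ready={G} → run G
t=25: (idle)
t=26: (idle)
t=27: (idle)
t=28: (idle)
t=29: (idle)
t=30: (idle)

context switches = 6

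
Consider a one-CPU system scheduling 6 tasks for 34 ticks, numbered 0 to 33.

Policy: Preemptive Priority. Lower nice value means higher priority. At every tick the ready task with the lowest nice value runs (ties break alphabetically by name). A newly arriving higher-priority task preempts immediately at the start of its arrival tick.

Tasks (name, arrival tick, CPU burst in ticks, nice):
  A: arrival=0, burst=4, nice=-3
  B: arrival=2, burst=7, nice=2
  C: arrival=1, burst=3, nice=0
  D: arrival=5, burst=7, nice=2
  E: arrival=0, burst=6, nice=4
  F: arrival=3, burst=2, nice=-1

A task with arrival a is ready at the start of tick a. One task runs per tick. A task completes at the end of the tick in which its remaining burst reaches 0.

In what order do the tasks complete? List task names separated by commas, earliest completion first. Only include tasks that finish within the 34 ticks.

completion order = A, F, C, B, D, E

t=0: ready={A,E} → run A
t=1: ready={A,C,E} → run A
t=2: ready={A,B,C,E} → run A
t=3: ready={A,B,C,E,F} → run A
t=4: ready={B,C,E,F} → run F
t=5: ready={B,C,D,E,F} → run F
t=6: ready={B,C,D,E} → run C
t=7: ready={B,C,D,E} → run C
t=8: ready={B,C,D,E} → run C
t=9: ready={B,D,E} → run B
t=10: ready={B,D,E} → run B
t=11: ready={B,D,E} → run B
t=12: ready={B,D,E} → run B
t=13: ready={B,D,E} → run B
t=14: ready={B,D,E} → run B
t=15: ready={B,D,E} → run B
t=16: ready={D,E} → run D
t=17: ready={D,E} → run D
t=18: ready={D,E} → run D
t=19: ready={D,E} → run D
t=20: ready={D,E} → run D
t=21: ready={D,E} → run D
t=22: ready={D,E} → run D
t=23: ready={E} → run E
t=24: ready={E} → run E
t=25: ready={E} → run E
t=26: ready={E} → run E
t=27: ready={E} → run E
t=28: ready={E} → run E
t=29: (idle)
t=30: (idle)
t=31: (idle)
t=32: (idle)
t=33: (idle)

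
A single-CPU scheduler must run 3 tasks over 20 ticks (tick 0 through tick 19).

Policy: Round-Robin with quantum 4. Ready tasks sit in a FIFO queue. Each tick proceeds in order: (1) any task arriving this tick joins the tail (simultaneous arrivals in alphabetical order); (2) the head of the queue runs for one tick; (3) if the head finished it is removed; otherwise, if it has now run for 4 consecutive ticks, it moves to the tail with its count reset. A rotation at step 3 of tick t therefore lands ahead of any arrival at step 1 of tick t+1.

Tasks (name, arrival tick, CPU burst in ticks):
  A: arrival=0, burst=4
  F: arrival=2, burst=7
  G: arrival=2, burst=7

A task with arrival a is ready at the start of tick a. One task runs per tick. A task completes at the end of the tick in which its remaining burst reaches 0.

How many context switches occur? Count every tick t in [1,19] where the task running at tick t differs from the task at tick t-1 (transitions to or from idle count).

context switches = 5

t=0: queue=[A] q_used=0 → run A
t=1: queue=[A] q_used=1 → run A
t=2: queue=[A,F,G] q_used=2 → run A
t=3: queue=[A,F,G] q_used=3 → run A
t=4: queue=[F,G] q_used=0 → run F
t=5: queue=[F,G] q_used=1 → run F
t=6: queue=[F,G] q_used=2 → run F
t=7: queue=[F,G] q_used=3 → run F
t=8: queue=[G,F] q_used=0 → run G
t=9: queue=[G,F] q_used=1 → run G
t=10: queue=[G,F] q_used=2 → run G
t=11: queue=[G,F] q_used=3 → run G
t=12: queue=[F,G] q_used=0 → run F
t=13: queue=[F,G] q_used=1 → run F
t=14: queue=[F,G] q_used=2 → run F
t=15: queue=[G] q_used=0 → run G
t=16: queue=[G] q_used=1 → run G
t=17: queue=[G] q_used=2 → run G
t=18: (idle)
t=19: (idle)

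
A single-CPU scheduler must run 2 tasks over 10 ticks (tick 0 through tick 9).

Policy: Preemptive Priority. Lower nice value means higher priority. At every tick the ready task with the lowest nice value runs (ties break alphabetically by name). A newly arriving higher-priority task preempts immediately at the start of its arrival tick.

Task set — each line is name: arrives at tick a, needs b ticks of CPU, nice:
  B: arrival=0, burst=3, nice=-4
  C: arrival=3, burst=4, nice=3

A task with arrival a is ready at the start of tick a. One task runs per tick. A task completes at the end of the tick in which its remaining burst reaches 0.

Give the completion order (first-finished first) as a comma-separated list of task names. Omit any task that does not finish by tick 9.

t=0: ready={B} → run B
t=1: ready={B} → run B
t=2: ready={B} → run B
t=3: ready={C} → run C
t=4: ready={C} → run C
t=5: ready={C} → run C
t=6: ready={C} → run C
t=7: (idle)
t=8: (idle)
t=9: (idle)

completion order = B, C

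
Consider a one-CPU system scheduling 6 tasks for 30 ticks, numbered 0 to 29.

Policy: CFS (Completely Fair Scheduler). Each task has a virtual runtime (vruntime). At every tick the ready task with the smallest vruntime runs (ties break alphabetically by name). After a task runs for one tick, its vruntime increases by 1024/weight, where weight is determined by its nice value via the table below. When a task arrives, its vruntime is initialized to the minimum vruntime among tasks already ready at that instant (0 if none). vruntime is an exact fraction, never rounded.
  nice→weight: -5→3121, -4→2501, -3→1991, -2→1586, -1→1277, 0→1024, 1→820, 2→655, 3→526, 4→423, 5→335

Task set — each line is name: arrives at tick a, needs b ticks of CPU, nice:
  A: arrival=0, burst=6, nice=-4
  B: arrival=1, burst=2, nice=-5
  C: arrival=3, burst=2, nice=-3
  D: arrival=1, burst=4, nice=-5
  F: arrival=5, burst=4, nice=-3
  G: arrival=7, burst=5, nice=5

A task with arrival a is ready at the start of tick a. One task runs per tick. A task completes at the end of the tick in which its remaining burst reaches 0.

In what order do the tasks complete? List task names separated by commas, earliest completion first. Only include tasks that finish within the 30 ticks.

completion order = B, C, D, A, F, G

t=0: vr[A=0] → run A
t=1: vr[A=1024/2501 B=1024/2501 D=1024/2501] → run A
t=2: vr[A=2048/2501 B=1024/2501 D=1024/2501] → run B
t=3: vr[A=2048/2501 B=5756928/7805621 C=1024/2501 D=1024/2501] → run C
t=4: vr[A=2048/2501 B=5756928/7805621 C=4599808/4979491 D=1024/2501] → run D
t=5: vr[A=2048/2501 B=5756928/7805621 C=4599808/4979491 D=5756928/7805621 F=5756928/7805621] → run B
t=6: vr[A=2048/2501 C=4599808/4979491 D=5756928/7805621 F=5756928/7805621] → run D
t=7: vr[A=2048/2501 C=4599808/4979491 D=8317952/7805621 F=5756928/7805621 G=5756928/7805621] → run F
t=8: vr[A=2048/2501 C=4599808/4979491 D=8317952/7805621 F=19454999552/15540991411 G=5756928/7805621] → run G
t=9: vr[A=2048/2501 C=4599808/4979491 D=8317952/7805621 F=19454999552/15540991411 G=9921526784/2614883035] → run A
t=10: vr[A=3072/2501 C=4599808/4979491 D=8317952/7805621 F=19454999552/15540991411 G=9921526784/2614883035] → run C
t=11: vr[A=3072/2501 D=8317952/7805621 F=19454999552/15540991411 G=9921526784/2614883035] → run D
t=12: vr[A=3072/2501 D=10878976/7805621 F=19454999552/15540991411 G=9921526784/2614883035] → run A
t=13: vr[A=4096/2501 D=10878976/7805621 F=19454999552/15540991411 G=9921526784/2614883035] → run F
t=14: vr[A=4096/2501 D=10878976/7805621 F=27447955456/15540991411 G=9921526784/2614883035] → run D
t=15: vr[A=4096/2501 F=27447955456/15540991411 G=9921526784/2614883035] → run A
t=16: vr[A=5120/2501 F=27447955456/15540991411 G=9921526784/2614883035] → run F
t=17: vr[A=5120/2501 F=35440911360/15540991411 G=9921526784/2614883035] → run A
t=18: vr[F=35440911360/15540991411 G=9921526784/2614883035] → run F
t=19: vr[G=9921526784/2614883035] → run G
t=20: vr[G=17914482688/2614883035] → run G
t=21: vr[G=25907438592/2614883035] → run G
t=22: vr[G=33900394496/2614883035] → run G
t=23: (idle)
t=24: (idle)
t=25: (idle)
t=26: (idle)
t=27: (idle)
t=28: (idle)
t=29: (idle)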